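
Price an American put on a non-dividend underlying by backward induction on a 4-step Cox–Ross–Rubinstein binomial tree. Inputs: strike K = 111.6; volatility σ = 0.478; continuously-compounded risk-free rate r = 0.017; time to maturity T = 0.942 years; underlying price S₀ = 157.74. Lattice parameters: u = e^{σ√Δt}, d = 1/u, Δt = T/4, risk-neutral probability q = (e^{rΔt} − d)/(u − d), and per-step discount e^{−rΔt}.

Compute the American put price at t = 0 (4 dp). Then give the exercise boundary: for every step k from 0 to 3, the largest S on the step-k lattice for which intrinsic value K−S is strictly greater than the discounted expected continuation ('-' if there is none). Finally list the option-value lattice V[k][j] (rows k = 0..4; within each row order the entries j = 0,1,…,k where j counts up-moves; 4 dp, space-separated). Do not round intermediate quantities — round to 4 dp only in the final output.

params: Δt=0.23550 u=1.26108 d=0.79297 q=0.45084 e^(-rΔt)=0.99600
t_4 payoffs: 49.2299 12.4120 0.0000 0.0000 0.0000
t_3: node(3,0) S=78.6535 payoff=32.9465 vs cont=32.5006 → 32.9465 [stop]  node(3,1) S=125.0836 payoff=0.0000 vs cont=6.7890 → 6.7890 [wait]  node(3,2) S=198.9222 payoff=0.0000 vs cont=0.0000 → 0.0000 [wait]  node(3,3) S=316.3485 payoff=0.0000 vs cont=0.0000 → 0.0000 [wait]  ⇒ S*(3)=78.6535
t_2: node(2,0) S=99.1880 payoff=12.4120 vs cont=21.0692 → 21.0692 [wait]  node(2,1) S=157.7400 payoff=0.0000 vs cont=3.7134 → 3.7134 [wait]  node(2,2) S=250.8560 payoff=0.0000 vs cont=0.0000 → 0.0000 [wait]  ⇒ S*(2)=-
t_1: node(1,0) S=125.0836 payoff=0.0000 vs cont=13.1916 → 13.1916 [wait]  node(1,1) S=198.9222 payoff=0.0000 vs cont=2.0311 → 2.0311 [wait]  ⇒ S*(1)=-
t_0: node(0,0) S=157.7400 payoff=0.0000 vs cont=8.1274 → 8.1274 [wait]  ⇒ S*(0)=-

price = 8.1274
boundary = - - - 78.6535
tree:
8.1274
13.1916 2.0311
21.0692 3.7134 0.0000
32.9465 6.7890 0.0000 0.0000
49.2299 12.4120 0.0000 0.0000 0.0000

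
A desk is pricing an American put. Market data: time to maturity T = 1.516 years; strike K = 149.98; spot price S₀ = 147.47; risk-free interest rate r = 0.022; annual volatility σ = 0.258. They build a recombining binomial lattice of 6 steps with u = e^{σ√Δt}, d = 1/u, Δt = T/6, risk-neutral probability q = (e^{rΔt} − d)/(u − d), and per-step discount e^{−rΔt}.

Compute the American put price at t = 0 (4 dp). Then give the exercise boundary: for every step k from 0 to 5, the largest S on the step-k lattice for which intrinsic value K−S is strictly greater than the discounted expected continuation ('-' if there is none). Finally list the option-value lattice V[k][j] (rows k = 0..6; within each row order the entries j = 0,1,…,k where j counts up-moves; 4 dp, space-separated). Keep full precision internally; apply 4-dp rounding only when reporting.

price = 17.6790
boundary = - - - 99.9396 113.7784 129.5334
tree:
17.6790
26.0546 9.1299
36.9763 14.9410 3.1627
50.0404 23.7489 5.9092 0.3293
62.1959 36.2016 11.0095 0.6480 0.0000
72.8730 50.0404 20.4466 1.2754 0.0000 0.0000
82.2515 62.1959 36.2016 2.5100 0.0000 0.0000 0.0000

params: Δt=0.25267 u=1.13847 d=0.87837 q=0.48905 e^(-rΔt)=0.99446
t_6 payoffs: 82.2515 62.1959 36.2016 2.5100 0.0000 0.0000 0.0000
t_5: node(5,0) S=77.1070 payoff=72.8730 vs cont=72.0416 → 72.8730 [stop]  node(5,1) S=99.9396 payoff=50.0404 vs cont=49.2090 → 50.0404 [stop]  node(5,2) S=129.5334 payoff=20.4466 vs cont=19.6152 → 20.4466 [stop]  node(5,3) S=167.8903 payoff=0.0000 vs cont=1.2754 → 1.2754 [wait]  node(5,4) S=217.6054 payoff=0.0000 vs cont=0.0000 → 0.0000 [wait]  node(5,5) S=282.0419 payoff=0.0000 vs cont=0.0000 → 0.0000 [wait]  ⇒ S*(5)=129.5334
t_4: node(4,0) S=87.7841 payoff=62.1959 vs cont=61.3646 → 62.1959 [stop]  node(4,1) S=113.7784 payoff=36.2016 vs cont=35.3703 → 36.2016 [stop]  node(4,2) S=147.4700 payoff=2.5100 vs cont=11.0095 → 11.0095 [wait]  node(4,3) S=191.1383 payoff=0.0000 vs cont=0.6480 → 0.6480 [wait]  node(4,4) S=247.7374 payoff=0.0000 vs cont=0.0000 → 0.0000 [wait]  ⇒ S*(4)=113.7784
t_3: node(3,0) S=99.9396 payoff=50.0404 vs cont=49.2090 → 50.0404 [stop]  node(3,1) S=129.5334 payoff=20.4466 vs cont=23.7489 → 23.7489 [wait]  node(3,2) S=167.8903 payoff=0.0000 vs cont=5.9092 → 5.9092 [wait]  node(3,3) S=217.6054 payoff=0.0000 vs cont=0.3293 → 0.3293 [wait]  ⇒ S*(3)=99.9396
t_2: node(2,0) S=113.7784 payoff=36.2016 vs cont=36.9763 → 36.9763 [wait]  node(2,1) S=147.4700 payoff=2.5100 vs cont=14.9410 → 14.9410 [wait]  node(2,2) S=191.1383 payoff=0.0000 vs cont=3.1627 → 3.1627 [wait]  ⇒ S*(2)=-
t_1: node(1,0) S=129.5334 payoff=20.4466 vs cont=26.0546 → 26.0546 [wait]  node(1,1) S=167.8903 payoff=0.0000 vs cont=9.1299 → 9.1299 [wait]  ⇒ S*(1)=-
t_0: node(0,0) S=147.4700 payoff=2.5100 vs cont=17.6790 → 17.6790 [wait]  ⇒ S*(0)=-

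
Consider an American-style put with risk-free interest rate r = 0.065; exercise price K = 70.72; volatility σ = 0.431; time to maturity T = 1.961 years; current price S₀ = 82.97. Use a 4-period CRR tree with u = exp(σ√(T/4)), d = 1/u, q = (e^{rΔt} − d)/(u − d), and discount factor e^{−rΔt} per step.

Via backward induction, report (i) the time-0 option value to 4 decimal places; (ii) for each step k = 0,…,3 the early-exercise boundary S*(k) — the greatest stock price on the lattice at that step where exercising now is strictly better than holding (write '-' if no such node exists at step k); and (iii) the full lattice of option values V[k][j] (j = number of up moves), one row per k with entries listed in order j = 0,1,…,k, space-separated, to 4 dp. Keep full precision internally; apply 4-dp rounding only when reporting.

price = 9.5155
boundary = - - 45.3734 33.5537
tree:
9.5155
15.8173 3.2772
25.3466 6.4810 0.0000
37.1663 12.8168 0.0000 0.0000
45.9069 25.3466 0.0000 0.0000 0.0000

Δt=0.49025, u=1.35226, d=0.73950, q=0.47797, disc=e^(-rΔt)=0.96864
k=4 terminal: V=max(K-S,0) → 45.9069 25.3466 0.0000 0.0000 0.0000
k=3: j=0 S=33.5537 intr=37.1663 cont=34.9482 V=37.1663[EX]; j=1 S=61.3566 intr=9.3634 cont=12.8168 V=12.8168[hold]; j=2 S=112.1970 intr=0.0000 cont=0.0000 V=0.0000[hold]; j=3 S=205.1641 intr=0.0000 cont=0.0000 V=0.0000[hold]  S*(3)=33.5537
k=2: j=0 S=45.3734 intr=25.3466 cont=24.7274 V=25.3466[EX]; j=1 S=82.9700 intr=0.0000 cont=6.4810 V=6.4810[hold]; j=2 S=151.7194 intr=0.0000 cont=0.0000 V=0.0000[hold]  S*(2)=45.3734
k=1: j=0 S=61.3566 intr=9.3634 cont=15.8173 V=15.8173[hold]; j=1 S=112.1970 intr=0.0000 cont=3.2772 V=3.2772[hold]  S*(1)=-
k=0: j=0 S=82.9700 intr=0.0000 cont=9.5155 V=9.5155[hold]  S*(0)=-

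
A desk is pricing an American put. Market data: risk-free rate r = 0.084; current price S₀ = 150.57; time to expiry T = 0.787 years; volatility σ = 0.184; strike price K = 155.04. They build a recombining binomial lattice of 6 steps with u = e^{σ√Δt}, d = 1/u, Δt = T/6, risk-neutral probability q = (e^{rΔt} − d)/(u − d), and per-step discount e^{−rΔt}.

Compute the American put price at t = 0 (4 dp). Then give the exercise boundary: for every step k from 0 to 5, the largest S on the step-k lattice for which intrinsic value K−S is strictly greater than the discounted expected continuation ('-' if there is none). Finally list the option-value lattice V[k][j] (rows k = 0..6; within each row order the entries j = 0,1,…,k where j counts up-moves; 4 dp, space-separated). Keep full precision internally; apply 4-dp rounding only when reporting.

params: Δt=0.13117 u=1.06891 d=0.93553 q=0.56641 e^(-rΔt)=0.98904
t_6 payoffs: 54.0933 39.7015 23.2579 4.4700 0.0000 0.0000 0.0000
t_5: node(5,0) S=107.9030 payoff=47.1370 vs cont=45.4382 → 47.1370 [stop]  node(5,1) S=123.2865 payoff=31.7535 vs cont=30.0547 → 31.7535 [stop]  node(5,2) S=140.8632 payoff=14.1768 vs cont=12.4780 → 14.1768 [stop]  node(5,3) S=160.9457 payoff=0.0000 vs cont=1.9169 → 1.9169 [wait]  node(5,4) S=183.8914 payoff=0.0000 vs cont=0.0000 → 0.0000 [wait]  node(5,5) S=210.1085 payoff=0.0000 vs cont=0.0000 → 0.0000 [wait]  ⇒ S*(5)=140.8632
t_4: node(4,0) S=115.3385 payoff=39.7015 vs cont=38.0026 → 39.7015 [stop]  node(4,1) S=131.7821 payoff=23.2579 vs cont=21.5591 → 23.2579 [stop]  node(4,2) S=150.5700 payoff=4.4700 vs cont=7.1534 → 7.1534 [wait]  node(4,3) S=172.0365 payoff=0.0000 vs cont=0.8220 → 0.8220 [wait]  node(4,4) S=196.5633 payoff=0.0000 vs cont=0.0000 → 0.0000 [wait]  ⇒ S*(4)=131.7821
t_3: node(3,0) S=123.2865 payoff=31.7535 vs cont=30.0547 → 31.7535 [stop]  node(3,1) S=140.8632 payoff=14.1768 vs cont=13.9813 → 14.1768 [stop]  node(3,2) S=160.9457 payoff=0.0000 vs cont=3.5282 → 3.5282 [wait]  node(3,3) S=183.8914 payoff=0.0000 vs cont=0.3525 → 0.3525 [wait]  ⇒ S*(3)=140.8632
t_2: node(2,0) S=131.7821 payoff=23.2579 vs cont=21.5591 → 23.2579 [stop]  node(2,1) S=150.5700 payoff=4.4700 vs cont=8.0561 → 8.0561 [wait]  node(2,2) S=172.0365 payoff=0.0000 vs cont=1.7105 → 1.7105 [wait]  ⇒ S*(2)=131.7821
t_1: node(1,0) S=140.8632 payoff=14.1768 vs cont=14.4869 → 14.4869 [wait]  node(1,1) S=160.9457 payoff=0.0000 vs cont=4.4130 → 4.4130 [wait]  ⇒ S*(1)=-
t_0: node(0,0) S=150.5700 payoff=4.4700 vs cont=8.6847 → 8.6847 [wait]  ⇒ S*(0)=-

price = 8.6847
boundary = - - 131.7821 140.8632 131.7821 140.8632
tree:
8.6847
14.4869 4.4130
23.2579 8.0561 1.7105
31.7535 14.1768 3.5282 0.3525
39.7015 23.2579 7.1534 0.8220 0.0000
47.1370 31.7535 14.1768 1.9169 0.0000 0.0000
54.0933 39.7015 23.2579 4.4700 0.0000 0.0000 0.0000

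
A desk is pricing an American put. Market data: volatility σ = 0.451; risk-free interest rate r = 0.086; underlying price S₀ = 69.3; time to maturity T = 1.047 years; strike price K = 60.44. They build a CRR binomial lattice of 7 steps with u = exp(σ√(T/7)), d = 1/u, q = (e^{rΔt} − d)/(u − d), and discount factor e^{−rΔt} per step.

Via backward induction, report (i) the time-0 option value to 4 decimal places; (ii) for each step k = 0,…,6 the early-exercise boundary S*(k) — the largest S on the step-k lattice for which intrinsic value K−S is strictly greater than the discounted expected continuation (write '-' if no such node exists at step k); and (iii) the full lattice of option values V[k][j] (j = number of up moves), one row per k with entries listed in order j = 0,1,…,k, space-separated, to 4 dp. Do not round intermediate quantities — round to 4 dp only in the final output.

Δt=0.14957  u=1.19056  d=0.83994  q=0.49343  discount=0.98722
step 7 (expiry): payoffs max(K−S,0) = 40.0000 31.4678 19.3740 2.2320 0.0000 0.0000 0.0000 0.0000
step 6: (k=6,j=0): S=24.3350, (K−S)⁺=36.1050, hold=35.3326 ⇒ V=36.1050 exercise | (k=6,j=1): S=34.4930, (K−S)⁺=25.9470, hold=25.1745 ⇒ V=25.9470 exercise | (k=6,j=2): S=48.8914, (K−S)⁺=11.5486, hold=10.7761 ⇒ V=11.5486 exercise | (k=6,j=3): S=69.3000, (K−S)⁺=0.0000, hold=1.1162 ⇒ V=1.1162 continue | (k=6,j=4): S=98.2277, (K−S)⁺=0.0000, hold=0.0000 ⇒ V=0.0000 continue | (k=6,j=5): S=139.2307, (K−S)⁺=0.0000, hold=0.0000 ⇒ V=0.0000 continue | (k=6,j=6): S=197.3494, (K−S)⁺=0.0000, hold=0.0000 ⇒ V=0.0000 continue  boundary S*=48.8914
step 5: (k=5,j=0): S=28.9722, (K−S)⁺=31.4678, hold=30.6954 ⇒ V=31.4678 exercise | (k=5,j=1): S=41.0660, (K−S)⁺=19.3740, hold=18.6016 ⇒ V=19.3740 exercise | (k=5,j=2): S=58.2080, (K−S)⁺=2.2320, hold=6.3192 ⇒ V=6.3192 continue | (k=5,j=3): S=82.5056, (K−S)⁺=0.0000, hold=0.5582 ⇒ V=0.5582 continue | (k=5,j=4): S=116.9458, (K−S)⁺=0.0000, hold=0.0000 ⇒ V=0.0000 continue | (k=5,j=5): S=165.7622, (K−S)⁺=0.0000, hold=0.0000 ⇒ V=0.0000 continue  boundary S*=41.0660
step 4: (k=4,j=0): S=34.4930, (K−S)⁺=25.9470, hold=25.1745 ⇒ V=25.9470 exercise | (k=4,j=1): S=48.8914, (K−S)⁺=11.5486, hold=12.7671 ⇒ V=12.7671 continue | (k=4,j=2): S=69.3000, (K−S)⁺=0.0000, hold=3.4321 ⇒ V=3.4321 continue | (k=4,j=3): S=98.2277, (K−S)⁺=0.0000, hold=0.2792 ⇒ V=0.2792 continue | (k=4,j=4): S=139.2307, (K−S)⁺=0.0000, hold=0.0000 ⇒ V=0.0000 continue  boundary S*=34.4930
step 3: (k=3,j=0): S=41.0660, (K−S)⁺=19.3740, hold=19.1951 ⇒ V=19.3740 exercise | (k=3,j=1): S=58.2080, (K−S)⁺=2.2320, hold=8.0566 ⇒ V=8.0566 continue | (k=3,j=2): S=82.5056, (K−S)⁺=0.0000, hold=1.8524 ⇒ V=1.8524 continue | (k=3,j=3): S=116.9458, (K−S)⁺=0.0000, hold=0.1396 ⇒ V=0.1396 continue  boundary S*=41.0660
step 2: (k=2,j=0): S=48.8914, (K−S)⁺=11.5486, hold=13.6135 ⇒ V=13.6135 continue | (k=2,j=1): S=69.3000, (K−S)⁺=0.0000, hold=4.9314 ⇒ V=4.9314 continue | (k=2,j=2): S=98.2277, (K−S)⁺=0.0000, hold=0.9944 ⇒ V=0.9944 continue  boundary S*=-
step 1: (k=1,j=0): S=58.2080, (K−S)⁺=2.2320, hold=9.2103 ⇒ V=9.2103 continue | (k=1,j=1): S=82.5056, (K−S)⁺=0.0000, hold=2.9506 ⇒ V=2.9506 continue  boundary S*=-
step 0: (k=0,j=0): S=69.3000, (K−S)⁺=0.0000, hold=6.0433 ⇒ V=6.0433 continue  boundary S*=-

price = 6.0433
boundary = - - - 41.0660 34.4930 41.0660 48.8914
tree:
6.0433
9.2103 2.9506
13.6135 4.9314 0.9944
19.3740 8.0566 1.8524 0.1396
25.9470 12.7671 3.4321 0.2792 0.0000
31.4678 19.3740 6.3192 0.5582 0.0000 0.0000
36.1050 25.9470 11.5486 1.1162 0.0000 0.0000 0.0000
40.0000 31.4678 19.3740 2.2320 0.0000 0.0000 0.0000 0.0000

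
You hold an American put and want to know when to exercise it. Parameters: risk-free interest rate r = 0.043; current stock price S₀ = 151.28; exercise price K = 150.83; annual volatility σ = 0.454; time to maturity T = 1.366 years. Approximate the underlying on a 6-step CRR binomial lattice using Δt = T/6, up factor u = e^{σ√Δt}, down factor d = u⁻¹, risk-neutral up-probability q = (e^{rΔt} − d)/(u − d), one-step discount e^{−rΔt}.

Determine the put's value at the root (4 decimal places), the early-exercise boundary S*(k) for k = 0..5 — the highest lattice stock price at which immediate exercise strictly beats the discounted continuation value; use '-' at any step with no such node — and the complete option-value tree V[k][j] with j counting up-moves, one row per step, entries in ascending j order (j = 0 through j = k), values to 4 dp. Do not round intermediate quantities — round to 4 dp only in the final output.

price = 26.6313
boundary = - - - 78.9853 98.0900 121.8157
tree:
26.6313
38.6398 13.5717
53.9732 22.0617 4.2282
71.8447 34.8386 8.0348 0.0000
87.2284 52.7400 15.2684 0.0000 0.0000
99.6159 71.8447 29.0143 0.0000 0.0000 0.0000
109.5907 87.2284 52.7400 0.0000 0.0000 0.0000 0.0000

params: Δt=0.22767 u=1.24188 d=0.80523 q=0.46859 e^(-rΔt)=0.99026
t_6 payoffs: 109.5907 87.2284 52.7400 0.0000 0.0000 0.0000 0.0000
t_5: node(5,0) S=51.2141 payoff=99.6159 vs cont=98.1465 → 99.6159 [stop]  node(5,1) S=78.9853 payoff=71.8447 vs cont=70.3753 → 71.8447 [stop]  node(5,2) S=121.8157 payoff=29.0143 vs cont=27.7538 → 29.0143 [stop]  node(5,3) S=187.8711 payoff=0.0000 vs cont=0.0000 → 0.0000 [wait]  node(5,4) S=289.7455 payoff=0.0000 vs cont=0.0000 → 0.0000 [wait]  node(5,5) S=446.8621 payoff=0.0000 vs cont=0.0000 → 0.0000 [wait]  ⇒ S*(5)=121.8157
t_4: node(4,0) S=63.6016 payoff=87.2284 vs cont=85.7590 → 87.2284 [stop]  node(4,1) S=98.0900 payoff=52.7400 vs cont=51.2706 → 52.7400 [stop]  node(4,2) S=151.2800 payoff=0.0000 vs cont=15.2684 → 15.2684 [wait]  node(4,3) S=233.3127 payoff=0.0000 vs cont=0.0000 → 0.0000 [wait]  node(4,4) S=359.8281 payoff=0.0000 vs cont=0.0000 → 0.0000 [wait]  ⇒ S*(4)=98.0900
t_3: node(3,0) S=78.9853 payoff=71.8447 vs cont=70.3753 → 71.8447 [stop]  node(3,1) S=121.8157 payoff=29.0143 vs cont=34.8386 → 34.8386 [wait]  node(3,2) S=187.8711 payoff=0.0000 vs cont=8.0348 → 8.0348 [wait]  node(3,3) S=289.7455 payoff=0.0000 vs cont=0.0000 → 0.0000 [wait]  ⇒ S*(3)=78.9853
t_2: node(2,0) S=98.0900 payoff=52.7400 vs cont=53.9732 → 53.9732 [wait]  node(2,1) S=151.2800 payoff=0.0000 vs cont=22.0617 → 22.0617 [wait]  node(2,2) S=233.3127 payoff=0.0000 vs cont=4.2282 → 4.2282 [wait]  ⇒ S*(2)=-
t_1: node(1,0) S=121.8157 payoff=29.0143 vs cont=38.6398 → 38.6398 [wait]  node(1,1) S=187.8711 payoff=0.0000 vs cont=13.5717 → 13.5717 [wait]  ⇒ S*(1)=-
t_0: node(0,0) S=151.2800 payoff=0.0000 vs cont=26.6313 → 26.6313 [wait]  ⇒ S*(0)=-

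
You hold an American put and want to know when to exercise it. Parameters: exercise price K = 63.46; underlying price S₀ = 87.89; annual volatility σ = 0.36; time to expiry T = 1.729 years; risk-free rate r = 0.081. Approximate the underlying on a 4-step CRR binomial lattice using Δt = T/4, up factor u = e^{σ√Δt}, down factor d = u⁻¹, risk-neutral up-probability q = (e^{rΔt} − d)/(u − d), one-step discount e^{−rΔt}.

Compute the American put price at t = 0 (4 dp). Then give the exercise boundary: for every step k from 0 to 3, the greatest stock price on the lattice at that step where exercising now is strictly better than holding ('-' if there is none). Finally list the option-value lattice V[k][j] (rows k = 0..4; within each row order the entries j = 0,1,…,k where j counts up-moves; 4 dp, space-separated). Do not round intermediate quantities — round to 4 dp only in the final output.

Δt=0.43225  u=1.26704  d=0.78924  q=0.51568  discount=0.96559
step 4 (expiry): payoffs max(K−S,0) = 29.3583 8.7133 0.0000 0.0000 0.0000
step 3: (k=3,j=0): S=43.2083, (K−S)⁺=20.2517, hold=18.0683 ⇒ V=20.2517 exercise | (k=3,j=1): S=69.3663, (K−S)⁺=0.0000, hold=4.0748 ⇒ V=4.0748 continue | (k=3,j=2): S=111.3603, (K−S)⁺=0.0000, hold=0.0000 ⇒ V=0.0000 continue | (k=3,j=3): S=178.7771, (K−S)⁺=0.0000, hold=0.0000 ⇒ V=0.0000 continue  boundary S*=43.2083
step 2: (k=2,j=0): S=54.7467, (K−S)⁺=8.7133, hold=11.4999 ⇒ V=11.4999 continue | (k=2,j=1): S=87.8900, (K−S)⁺=0.0000, hold=1.9056 ⇒ V=1.9056 continue | (k=2,j=2): S=141.0981, (K−S)⁺=0.0000, hold=0.0000 ⇒ V=0.0000 continue  boundary S*=-
step 1: (k=1,j=0): S=69.3663, (K−S)⁺=0.0000, hold=6.3269 ⇒ V=6.3269 continue | (k=1,j=1): S=111.3603, (K−S)⁺=0.0000, hold=0.8912 ⇒ V=0.8912 continue  boundary S*=-
step 0: (k=0,j=0): S=87.8900, (K−S)⁺=0.0000, hold=3.4026 ⇒ V=3.4026 continue  boundary S*=-

price = 3.4026
boundary = - - - 43.2083
tree:
3.4026
6.3269 0.8912
11.4999 1.9056 0.0000
20.2517 4.0748 0.0000 0.0000
29.3583 8.7133 0.0000 0.0000 0.0000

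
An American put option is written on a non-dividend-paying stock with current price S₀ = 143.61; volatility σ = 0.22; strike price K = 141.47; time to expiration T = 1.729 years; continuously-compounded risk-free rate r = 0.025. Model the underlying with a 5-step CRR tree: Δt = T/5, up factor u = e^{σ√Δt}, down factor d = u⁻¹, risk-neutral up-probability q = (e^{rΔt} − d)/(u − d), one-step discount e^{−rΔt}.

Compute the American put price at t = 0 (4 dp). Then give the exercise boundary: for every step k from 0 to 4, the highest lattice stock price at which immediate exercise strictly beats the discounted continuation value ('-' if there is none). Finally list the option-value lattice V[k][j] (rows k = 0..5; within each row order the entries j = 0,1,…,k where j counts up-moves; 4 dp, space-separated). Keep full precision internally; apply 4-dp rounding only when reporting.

Δt=0.34580, u=1.13811, d=0.87865, q=0.50117, disc=e^(-rΔt)=0.99139
k=5 terminal: V=max(K-S,0) → 66.2627 44.0541 15.2873 0.0000 0.0000 0.0000
k=4: j=0 S=85.5944 intr=55.8756 cont=54.6579 V=55.8756[EX]; j=1 S=110.8702 intr=30.5998 cont=29.3820 V=30.5998[EX]; j=2 S=143.6100 intr=0.0000 cont=7.5602 V=7.5602[hold]; j=3 S=186.0178 intr=0.0000 cont=0.0000 V=0.0000[hold]; j=4 S=240.9485 intr=0.0000 cont=0.0000 V=0.0000[hold]  S*(4)=110.8702
k=3: j=0 S=97.4159 intr=44.0541 cont=42.8363 V=44.0541[EX]; j=1 S=126.1827 intr=15.2873 cont=18.8891 V=18.8891[hold]; j=2 S=163.4442 intr=0.0000 cont=3.7388 V=3.7388[hold]; j=3 S=211.7090 intr=0.0000 cont=0.0000 V=0.0000[hold]  S*(3)=97.4159
k=2: j=0 S=110.8702 intr=30.5998 cont=31.1716 V=31.1716[hold]; j=1 S=143.6100 intr=0.0000 cont=11.1991 V=11.1991[hold]; j=2 S=186.0178 intr=0.0000 cont=1.8490 V=1.8490[hold]  S*(2)=-
k=1: j=0 S=126.1827 intr=15.2873 cont=20.9799 V=20.9799[hold]; j=1 S=163.4442 intr=0.0000 cont=6.4571 V=6.4571[hold]  S*(1)=-
k=0: j=0 S=143.6100 intr=0.0000 cont=13.5836 V=13.5836[hold]  S*(0)=-

price = 13.5836
boundary = - - - 97.4159 110.8702
tree:
13.5836
20.9799 6.4571
31.1716 11.1991 1.8490
44.0541 18.8891 3.7388 0.0000
55.8756 30.5998 7.5602 0.0000 0.0000
66.2627 44.0541 15.2873 0.0000 0.0000 0.0000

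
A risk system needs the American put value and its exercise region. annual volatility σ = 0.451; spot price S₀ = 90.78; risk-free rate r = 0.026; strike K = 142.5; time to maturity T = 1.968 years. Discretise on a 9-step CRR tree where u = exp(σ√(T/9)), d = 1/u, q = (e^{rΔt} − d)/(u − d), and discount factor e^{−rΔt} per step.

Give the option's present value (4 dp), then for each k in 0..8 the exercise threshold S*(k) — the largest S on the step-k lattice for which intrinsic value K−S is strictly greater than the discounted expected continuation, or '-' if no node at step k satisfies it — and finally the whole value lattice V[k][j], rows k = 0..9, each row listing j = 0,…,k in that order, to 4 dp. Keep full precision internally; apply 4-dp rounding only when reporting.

price = 58.1581
boundary = - - 59.5399 48.2189 59.5399 73.5190 59.5399 73.5190 90.7800
tree:
58.1581
70.3858 44.5746
82.9601 56.5481 31.1202
94.2811 69.5970 41.9840 18.7975
103.4495 82.9601 54.8270 27.4808 8.8731
110.8746 94.2811 68.9810 38.9489 14.4062 2.5107
116.8879 103.4495 82.9601 53.1064 22.8703 4.6837 0.0000
121.7578 110.8746 94.2811 68.9810 35.1944 8.7374 0.0000 0.0000
125.7018 116.8879 103.4495 82.9601 51.7200 16.2995 0.0000 0.0000 0.0000
128.8958 121.7578 110.8746 94.2811 68.9810 30.4063 0.0000 0.0000 0.0000 0.0000

Δt=0.21867  u=1.23478  d=0.80986  q=0.46089  discount=0.99433
step 9 (expiry): payoffs max(K−S,0) = 128.8958 121.7578 110.8746 94.2811 68.9810 30.4063 0.0000 0.0000 0.0000 0.0000
step 8: (k=8,j=0): S=16.7982, (K−S)⁺=125.7018, hold=124.8939 ⇒ V=125.7018 exercise | (k=8,j=1): S=25.6121, (K−S)⁺=116.8879, hold=116.0800 ⇒ V=116.8879 exercise | (k=8,j=2): S=39.0505, (K−S)⁺=103.4495, hold=102.6416 ⇒ V=103.4495 exercise | (k=8,j=3): S=59.5399, (K−S)⁺=82.9601, hold=82.1522 ⇒ V=82.9601 exercise | (k=8,j=4): S=90.7800, (K−S)⁺=51.7200, hold=50.9121 ⇒ V=51.7200 exercise | (k=8,j=5): S=138.4114, (K−S)⁺=4.0886, hold=16.2995 ⇒ V=16.2995 continue | (k=8,j=6): S=211.0346, (K−S)⁺=0.0000, hold=0.0000 ⇒ V=0.0000 continue | (k=8,j=7): S=321.7624, (K−S)⁺=0.0000, hold=0.0000 ⇒ V=0.0000 continue | (k=8,j=8): S=490.5882, (K−S)⁺=0.0000, hold=0.0000 ⇒ V=0.0000 continue  boundary S*=90.7800
step 7: (k=7,j=0): S=20.7422, (K−S)⁺=121.7578, hold=120.9500 ⇒ V=121.7578 exercise | (k=7,j=1): S=31.6254, (K−S)⁺=110.8746, hold=110.0668 ⇒ V=110.8746 exercise | (k=7,j=2): S=48.2189, (K−S)⁺=94.2811, hold=93.4732 ⇒ V=94.2811 exercise | (k=7,j=3): S=73.5190, (K−S)⁺=68.9810, hold=68.1732 ⇒ V=68.9810 exercise | (k=7,j=4): S=112.0937, (K−S)⁺=30.4063, hold=35.1944 ⇒ V=35.1944 continue | (k=7,j=5): S=170.9081, (K−S)⁺=0.0000, hold=8.7374 ⇒ V=8.7374 continue | (k=7,j=6): S=260.5820, (K−S)⁺=0.0000, hold=0.0000 ⇒ V=0.0000 continue | (k=7,j=7): S=397.3070, (K−S)⁺=0.0000, hold=0.0000 ⇒ V=0.0000 continue  boundary S*=73.5190
step 6: (k=6,j=0): S=25.6121, (K−S)⁺=116.8879, hold=116.0800 ⇒ V=116.8879 exercise | (k=6,j=1): S=39.0505, (K−S)⁺=103.4495, hold=102.6416 ⇒ V=103.4495 exercise | (k=6,j=2): S=59.5399, (K−S)⁺=82.9601, hold=82.1522 ⇒ V=82.9601 exercise | (k=6,j=3): S=90.7800, (K−S)⁺=51.7200, hold=53.1064 ⇒ V=53.1064 continue | (k=6,j=4): S=138.4114, (K−S)⁺=4.0886, hold=22.8703 ⇒ V=22.8703 continue | (k=6,j=5): S=211.0346, (K−S)⁺=0.0000, hold=4.6837 ⇒ V=4.6837 continue | (k=6,j=6): S=321.7624, (K−S)⁺=0.0000, hold=0.0000 ⇒ V=0.0000 continue  boundary S*=59.5399
step 5: (k=5,j=0): S=31.6254, (K−S)⁺=110.8746, hold=110.0668 ⇒ V=110.8746 exercise | (k=5,j=1): S=48.2189, (K−S)⁺=94.2811, hold=93.4732 ⇒ V=94.2811 exercise | (k=5,j=2): S=73.5190, (K−S)⁺=68.9810, hold=68.8085 ⇒ V=68.9810 exercise | (k=5,j=3): S=112.0937, (K−S)⁺=30.4063, hold=38.9489 ⇒ V=38.9489 continue | (k=5,j=4): S=170.9081, (K−S)⁺=0.0000, hold=14.4062 ⇒ V=14.4062 continue | (k=5,j=5): S=260.5820, (K−S)⁺=0.0000, hold=2.5107 ⇒ V=2.5107 continue  boundary S*=73.5190
step 4: (k=4,j=0): S=39.0505, (K−S)⁺=103.4495, hold=102.6416 ⇒ V=103.4495 exercise | (k=4,j=1): S=59.5399, (K−S)⁺=82.9601, hold=82.1522 ⇒ V=82.9601 exercise | (k=4,j=2): S=90.7800, (K−S)⁺=51.7200, hold=54.8270 ⇒ V=54.8270 continue | (k=4,j=3): S=138.4114, (K−S)⁺=4.0886, hold=27.4808 ⇒ V=27.4808 continue | (k=4,j=4): S=211.0346, (K−S)⁺=0.0000, hold=8.8731 ⇒ V=8.8731 continue  boundary S*=59.5399
step 3: (k=3,j=0): S=48.2189, (K−S)⁺=94.2811, hold=93.4732 ⇒ V=94.2811 exercise | (k=3,j=1): S=73.5190, (K−S)⁺=68.9810, hold=69.5970 ⇒ V=69.5970 continue | (k=3,j=2): S=112.0937, (K−S)⁺=30.4063, hold=41.9840 ⇒ V=41.9840 continue | (k=3,j=3): S=170.9081, (K−S)⁺=0.0000, hold=18.7975 ⇒ V=18.7975 continue  boundary S*=48.2189
step 2: (k=2,j=0): S=59.5399, (K−S)⁺=82.9601, hold=82.4345 ⇒ V=82.9601 exercise | (k=2,j=1): S=90.7800, (K−S)⁺=51.7200, hold=56.5481 ⇒ V=56.5481 continue | (k=2,j=2): S=138.4114, (K−S)⁺=4.0886, hold=31.1202 ⇒ V=31.1202 continue  boundary S*=59.5399
step 1: (k=1,j=0): S=73.5190, (K−S)⁺=68.9810, hold=70.3858 ⇒ V=70.3858 continue | (k=1,j=1): S=112.0937, (K−S)⁺=30.4063, hold=44.5746 ⇒ V=44.5746 continue  boundary S*=-
step 0: (k=0,j=0): S=90.7800, (K−S)⁺=51.7200, hold=58.1581 ⇒ V=58.1581 continue  boundary S*=-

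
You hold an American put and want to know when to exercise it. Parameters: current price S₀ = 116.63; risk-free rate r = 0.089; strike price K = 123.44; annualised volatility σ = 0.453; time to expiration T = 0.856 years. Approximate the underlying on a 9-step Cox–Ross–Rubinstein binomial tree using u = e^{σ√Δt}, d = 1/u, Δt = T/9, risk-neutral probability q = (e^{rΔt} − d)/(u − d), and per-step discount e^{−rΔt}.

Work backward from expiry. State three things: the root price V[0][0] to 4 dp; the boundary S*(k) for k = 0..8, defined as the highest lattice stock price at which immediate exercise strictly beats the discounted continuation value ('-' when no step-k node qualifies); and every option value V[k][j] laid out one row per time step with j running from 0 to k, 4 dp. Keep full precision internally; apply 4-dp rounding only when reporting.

price = 19.5827
boundary = - - - 76.6991 66.6986 76.6991 88.1990 76.6991 88.1990
tree:
19.5827
26.9788 12.3869
36.0832 18.1704 6.7098
46.7409 25.8490 10.6627 2.7995
56.7414 35.4814 16.4834 4.9181 0.6900
65.4379 46.7409 24.6242 8.4761 1.3793 0.0000
73.0006 56.7414 35.2410 14.2351 2.7569 0.0000 0.0000
79.5772 65.4379 46.7409 23.0422 5.5106 0.0000 0.0000 0.0000
85.2963 73.0006 56.7414 35.2410 11.0149 0.0000 0.0000 0.0000 0.0000
90.2697 79.5772 65.4379 46.7409 22.0169 0.0000 0.0000 0.0000 0.0000 0.0000

Δt=0.09511, u=1.14994, d=0.86961, q=0.49546, disc=e^(-rΔt)=0.99157
k=9 terminal: V=max(K-S,0) → 90.2697 79.5772 65.4379 46.7409 22.0169 0.0000 0.0000 0.0000 0.0000 0.0000
k=8: j=0 S=38.1437 intr=85.2963 cont=84.2558 V=85.2963[EX]; j=1 S=50.4394 intr=73.0006 cont=71.9601 V=73.0006[EX]; j=2 S=66.6986 intr=56.7414 cont=55.7009 V=56.7414[EX]; j=3 S=88.1990 intr=35.2410 cont=34.2005 V=35.2410[EX]; j=4 S=116.6300 intr=6.8100 cont=11.0149 V=11.0149[hold]; j=5 S=154.2258 intr=0.0000 cont=0.0000 V=0.0000[hold]; j=6 S=203.9406 intr=0.0000 cont=0.0000 V=0.0000[hold]; j=7 S=269.6811 intr=0.0000 cont=0.0000 V=0.0000[hold]; j=8 S=356.6131 intr=0.0000 cont=0.0000 V=0.0000[hold]  S*(8)=88.1990
k=7: j=0 S=43.8628 intr=79.5772 cont=78.5367 V=79.5772[EX]; j=1 S=58.0021 intr=65.4379 cont=64.3974 V=65.4379[EX]; j=2 S=76.6991 intr=46.7409 cont=45.7004 V=46.7409[EX]; j=3 S=101.4231 intr=22.0169 cont=23.0422 V=23.0422[hold]; j=4 S=134.1169 intr=0.0000 cont=5.5106 V=5.5106[hold]; j=5 S=177.3497 intr=0.0000 cont=0.0000 V=0.0000[hold]; j=6 S=234.5185 intr=0.0000 cont=0.0000 V=0.0000[hold]; j=7 S=310.1158 intr=0.0000 cont=0.0000 V=0.0000[hold]  S*(7)=76.6991
k=6: j=0 S=50.4394 intr=73.0006 cont=71.9601 V=73.0006[EX]; j=1 S=66.6986 intr=56.7414 cont=55.7009 V=56.7414[EX]; j=2 S=88.1990 intr=35.2410 cont=34.7042 V=35.2410[EX]; j=3 S=116.6300 intr=6.8100 cont=14.2351 V=14.2351[hold]; j=4 S=154.2258 intr=0.0000 cont=2.7569 V=2.7569[hold]; j=5 S=203.9406 intr=0.0000 cont=0.0000 V=0.0000[hold]; j=6 S=269.6811 intr=0.0000 cont=0.0000 V=0.0000[hold]  S*(6)=88.1990
k=5: j=0 S=58.0021 intr=65.4379 cont=64.3974 V=65.4379[EX]; j=1 S=76.6991 intr=46.7409 cont=45.7004 V=46.7409[EX]; j=2 S=101.4231 intr=22.0169 cont=24.6242 V=24.6242[hold]; j=3 S=134.1169 intr=0.0000 cont=8.4761 V=8.4761[hold]; j=4 S=177.3497 intr=0.0000 cont=1.3793 V=1.3793[hold]; j=5 S=234.5185 intr=0.0000 cont=0.0000 V=0.0000[hold]  S*(5)=76.6991
k=4: j=0 S=66.6986 intr=56.7414 cont=55.7009 V=56.7414[EX]; j=1 S=88.1990 intr=35.2410 cont=35.4814 V=35.4814[hold]; j=2 S=116.6300 intr=6.8100 cont=16.4834 V=16.4834[hold]; j=3 S=154.2258 intr=0.0000 cont=4.9181 V=4.9181[hold]; j=4 S=203.9406 intr=0.0000 cont=0.6900 V=0.6900[hold]  S*(4)=66.6986
k=3: j=0 S=76.6991 intr=46.7409 cont=45.8185 V=46.7409[EX]; j=1 S=101.4231 intr=22.0169 cont=25.8490 V=25.8490[hold]; j=2 S=134.1169 intr=0.0000 cont=10.6627 V=10.6627[hold]; j=3 S=177.3497 intr=0.0000 cont=2.7995 V=2.7995[hold]  S*(3)=76.6991
k=2: j=0 S=88.1990 intr=35.2410 cont=36.0832 V=36.0832[hold]; j=1 S=116.6300 intr=6.8100 cont=18.1704 V=18.1704[hold]; j=2 S=154.2258 intr=0.0000 cont=6.7098 V=6.7098[hold]  S*(2)=-
k=1: j=0 S=101.4231 intr=22.0169 cont=26.9788 V=26.9788[hold]; j=1 S=134.1169 intr=0.0000 cont=12.3869 V=12.3869[hold]  S*(1)=-
k=0: j=0 S=116.6300 intr=6.8100 cont=19.5827 V=19.5827[hold]  S*(0)=-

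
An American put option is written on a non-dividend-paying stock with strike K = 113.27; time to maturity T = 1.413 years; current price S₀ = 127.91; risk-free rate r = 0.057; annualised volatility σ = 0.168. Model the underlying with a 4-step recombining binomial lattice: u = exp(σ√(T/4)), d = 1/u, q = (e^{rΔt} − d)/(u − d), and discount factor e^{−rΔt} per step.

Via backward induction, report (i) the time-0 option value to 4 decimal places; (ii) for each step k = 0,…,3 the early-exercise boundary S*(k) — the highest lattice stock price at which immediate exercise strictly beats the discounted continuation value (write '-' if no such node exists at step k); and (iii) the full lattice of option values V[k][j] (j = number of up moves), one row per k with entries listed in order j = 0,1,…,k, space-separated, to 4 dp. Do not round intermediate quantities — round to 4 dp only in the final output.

Δt=0.35325  u=1.10501  d=0.90497  q=0.57674  discount=0.98007
step 4 (expiry): payoffs max(K−S,0) = 27.4781 8.5148 0.0000 0.0000 0.0000
step 3: (k=3,j=0): S=94.8006, (K−S)⁺=18.4694, hold=16.2115 ⇒ V=18.4694 exercise | (k=3,j=1): S=115.7551, (K−S)⁺=0.0000, hold=3.5322 ⇒ V=3.5322 continue | (k=3,j=2): S=141.3413, (K−S)⁺=0.0000, hold=0.0000 ⇒ V=0.0000 continue | (k=3,j=3): S=172.5830, (K−S)⁺=0.0000, hold=0.0000 ⇒ V=0.0000 continue  boundary S*=94.8006
step 2: (k=2,j=0): S=104.7552, (K−S)⁺=8.5148, hold=9.6581 ⇒ V=9.6581 continue | (k=2,j=1): S=127.9100, (K−S)⁺=0.0000, hold=1.4652 ⇒ V=1.4652 continue | (k=2,j=2): S=156.1829, (K−S)⁺=0.0000, hold=0.0000 ⇒ V=0.0000 continue  boundary S*=-
step 1: (k=1,j=0): S=115.7551, (K−S)⁺=0.0000, hold=4.8346 ⇒ V=4.8346 continue | (k=1,j=1): S=141.3413, (K−S)⁺=0.0000, hold=0.6078 ⇒ V=0.6078 continue  boundary S*=-
step 0: (k=0,j=0): S=127.9100, (K−S)⁺=0.0000, hold=2.3491 ⇒ V=2.3491 continue  boundary S*=-

price = 2.3491
boundary = - - - 94.8006
tree:
2.3491
4.8346 0.6078
9.6581 1.4652 0.0000
18.4694 3.5322 0.0000 0.0000
27.4781 8.5148 0.0000 0.0000 0.0000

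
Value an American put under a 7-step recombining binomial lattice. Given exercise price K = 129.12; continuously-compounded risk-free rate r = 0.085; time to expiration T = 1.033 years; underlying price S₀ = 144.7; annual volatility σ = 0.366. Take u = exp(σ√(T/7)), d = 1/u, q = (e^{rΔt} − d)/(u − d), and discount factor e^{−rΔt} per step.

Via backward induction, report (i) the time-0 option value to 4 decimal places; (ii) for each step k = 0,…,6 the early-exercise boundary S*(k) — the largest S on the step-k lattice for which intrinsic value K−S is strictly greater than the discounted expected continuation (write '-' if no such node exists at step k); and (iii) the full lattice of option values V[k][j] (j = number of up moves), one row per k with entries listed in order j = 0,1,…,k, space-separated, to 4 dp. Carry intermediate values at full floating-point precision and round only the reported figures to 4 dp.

Δt=0.14757, u=1.15096, d=0.86884, q=0.50965, disc=e^(-rΔt)=0.98753
k=7 terminal: V=max(K-S,0) → 75.0397 57.4790 34.2160 3.3992 0.0000 0.0000 0.0000 0.0000
k=6: j=0 S=62.2444 intr=66.8756 cont=65.2661 V=66.8756[EX]; j=1 S=82.4562 intr=46.6638 cont=45.0543 V=46.6638[EX]; j=2 S=109.2310 intr=19.8890 cont=18.2795 V=19.8890[EX]; j=3 S=144.7000 intr=0.0000 cont=1.6460 V=1.6460[hold]; j=4 S=191.6864 intr=0.0000 cont=0.0000 V=0.0000[hold]; j=5 S=253.9300 intr=0.0000 cont=0.0000 V=0.0000[hold]; j=6 S=336.3851 intr=0.0000 cont=0.0000 V=0.0000[hold]  S*(6)=109.2310
k=5: j=0 S=71.6410 intr=57.4790 cont=55.8695 V=57.4790[EX]; j=1 S=94.9040 intr=34.2160 cont=32.6065 V=34.2160[EX]; j=2 S=125.7208 intr=3.3992 cont=10.4595 V=10.4595[hold]; j=3 S=166.5443 intr=0.0000 cont=0.7971 V=0.7971[hold]; j=4 S=220.6239 intr=0.0000 cont=0.0000 V=0.0000[hold]; j=5 S=292.2640 intr=0.0000 cont=0.0000 V=0.0000[hold]  S*(5)=94.9040
k=4: j=0 S=82.4562 intr=46.6638 cont=45.0543 V=46.6638[EX]; j=1 S=109.2310 intr=19.8890 cont=21.8329 V=21.8329[hold]; j=2 S=144.7000 intr=0.0000 cont=5.4660 V=5.4660[hold]; j=3 S=191.6864 intr=0.0000 cont=0.3860 V=0.3860[hold]; j=4 S=253.9300 intr=0.0000 cont=0.0000 V=0.0000[hold]  S*(4)=82.4562
k=3: j=0 S=94.9040 intr=34.2160 cont=33.5849 V=34.2160[EX]; j=1 S=125.7208 intr=3.3992 cont=13.3234 V=13.3234[hold]; j=2 S=166.5443 intr=0.0000 cont=2.8411 V=2.8411[hold]; j=3 S=220.6239 intr=0.0000 cont=0.1869 V=0.1869[hold]  S*(3)=94.9040
k=2: j=0 S=109.2310 intr=19.8890 cont=23.2743 V=23.2743[hold]; j=1 S=144.7000 intr=0.0000 cont=7.8816 V=7.8816[hold]; j=2 S=191.6864 intr=0.0000 cont=1.4698 V=1.4698[hold]  S*(2)=-
k=1: j=0 S=125.7208 intr=3.3992 cont=15.2371 V=15.2371[hold]; j=1 S=166.5443 intr=0.0000 cont=4.5564 V=4.5564[hold]  S*(1)=-
k=0: j=0 S=144.7000 intr=0.0000 cont=9.6716 V=9.6716[hold]  S*(0)=-

price = 9.6716
boundary = - - - 94.9040 82.4562 94.9040 109.2310
tree:
9.6716
15.2371 4.5564
23.2743 7.8816 1.4698
34.2160 13.3234 2.8411 0.1869
46.6638 21.8329 5.4660 0.3860 0.0000
57.4790 34.2160 10.4595 0.7971 0.0000 0.0000
66.8756 46.6638 19.8890 1.6460 0.0000 0.0000 0.0000
75.0397 57.4790 34.2160 3.3992 0.0000 0.0000 0.0000 0.0000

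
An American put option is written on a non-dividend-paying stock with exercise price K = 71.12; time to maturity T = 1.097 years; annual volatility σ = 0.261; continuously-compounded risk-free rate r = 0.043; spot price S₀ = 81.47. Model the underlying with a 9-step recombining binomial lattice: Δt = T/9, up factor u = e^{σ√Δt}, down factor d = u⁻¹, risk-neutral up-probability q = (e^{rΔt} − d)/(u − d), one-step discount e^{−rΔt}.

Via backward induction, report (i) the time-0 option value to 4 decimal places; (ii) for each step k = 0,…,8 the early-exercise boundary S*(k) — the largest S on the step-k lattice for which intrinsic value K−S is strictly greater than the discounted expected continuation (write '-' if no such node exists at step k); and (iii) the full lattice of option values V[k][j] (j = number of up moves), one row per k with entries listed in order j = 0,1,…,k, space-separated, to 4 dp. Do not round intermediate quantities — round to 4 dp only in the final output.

price = 3.2038
boundary = - - - - - 51.6570 56.5852 51.6570 56.5852
tree:
3.2038
4.8980 1.5833
7.2893 2.6145 0.5931
10.5119 4.2192 1.0752 0.1286
14.6113 6.6193 1.9200 0.2618 0.0000
19.4630 10.0269 3.3617 0.5327 0.0000 0.0000
23.9620 14.5348 5.7306 1.0840 0.0000 0.0000 0.0000
28.0692 19.4630 9.4022 2.2061 0.0000 0.0000 0.0000 0.0000
31.8186 23.9620 14.5348 4.4895 0.0000 0.0000 0.0000 0.0000 0.0000
35.2415 28.0692 19.4630 9.1364 0.0000 0.0000 0.0000 0.0000 0.0000 0.0000

Δt=0.12189, u=1.09540, d=0.91291, q=0.50603, disc=e^(-rΔt)=0.99477
k=9 terminal: V=max(K-S,0) → 35.2415 28.0692 19.4630 9.1364 0.0000 0.0000 0.0000 0.0000 0.0000 0.0000
k=8: j=0 S=39.3014 intr=31.8186 cont=31.4468 V=31.8186[EX]; j=1 S=47.1580 intr=23.9620 cont=23.5902 V=23.9620[EX]; j=2 S=56.5852 intr=14.5348 cont=14.1630 V=14.5348[EX]; j=3 S=67.8970 intr=3.2230 cont=4.4895 V=4.4895[hold]; j=4 S=81.4700 intr=0.0000 cont=0.0000 V=0.0000[hold]; j=5 S=97.7564 intr=0.0000 cont=0.0000 V=0.0000[hold]; j=6 S=117.2985 intr=0.0000 cont=0.0000 V=0.0000[hold]; j=7 S=140.7473 intr=0.0000 cont=0.0000 V=0.0000[hold]; j=8 S=168.8836 intr=0.0000 cont=0.0000 V=0.0000[hold]  S*(8)=56.5852
k=7: j=0 S=43.0508 intr=28.0692 cont=27.6974 V=28.0692[EX]; j=1 S=51.6570 intr=19.4630 cont=19.0912 V=19.4630[EX]; j=2 S=61.9836 intr=9.1364 cont=9.4022 V=9.4022[hold]; j=3 S=74.3745 intr=0.0000 cont=2.2061 V=2.2061[hold]; j=4 S=89.2424 intr=0.0000 cont=0.0000 V=0.0000[hold]; j=5 S=107.0826 intr=0.0000 cont=0.0000 V=0.0000[hold]; j=6 S=128.4891 intr=0.0000 cont=0.0000 V=0.0000[hold]; j=7 S=154.1749 intr=0.0000 cont=0.0000 V=0.0000[hold]  S*(7)=51.6570
k=6: j=0 S=47.1580 intr=23.9620 cont=23.5902 V=23.9620[EX]; j=1 S=56.5852 intr=14.5348 cont=14.2968 V=14.5348[EX]; j=2 S=67.8970 intr=3.2230 cont=5.7306 V=5.7306[hold]; j=3 S=81.4700 intr=0.0000 cont=1.0840 V=1.0840[hold]; j=4 S=97.7564 intr=0.0000 cont=0.0000 V=0.0000[hold]; j=5 S=117.2985 intr=0.0000 cont=0.0000 V=0.0000[hold]; j=6 S=140.7473 intr=0.0000 cont=0.0000 V=0.0000[hold]  S*(6)=56.5852
k=5: j=0 S=51.6570 intr=19.4630 cont=19.0912 V=19.4630[EX]; j=1 S=61.9836 intr=9.1364 cont=10.0269 V=10.0269[hold]; j=2 S=74.3745 intr=0.0000 cont=3.3617 V=3.3617[hold]; j=3 S=89.2424 intr=0.0000 cont=0.5327 V=0.5327[hold]; j=4 S=107.0826 intr=0.0000 cont=0.0000 V=0.0000[hold]; j=5 S=128.4891 intr=0.0000 cont=0.0000 V=0.0000[hold]  S*(5)=51.6570
k=4: j=0 S=56.5852 intr=14.5348 cont=14.6113 V=14.6113[hold]; j=1 S=67.8970 intr=3.2230 cont=6.6193 V=6.6193[hold]; j=2 S=81.4700 intr=0.0000 cont=1.9200 V=1.9200[hold]; j=3 S=97.7564 intr=0.0000 cont=0.2618 V=0.2618[hold]; j=4 S=117.2985 intr=0.0000 cont=0.0000 V=0.0000[hold]  S*(4)=-
k=3: j=0 S=61.9836 intr=9.1364 cont=10.5119 V=10.5119[hold]; j=1 S=74.3745 intr=0.0000 cont=4.2192 V=4.2192[hold]; j=2 S=89.2424 intr=0.0000 cont=1.0752 V=1.0752[hold]; j=3 S=107.0826 intr=0.0000 cont=0.1286 V=0.1286[hold]  S*(3)=-
k=2: j=0 S=67.8970 intr=3.2230 cont=7.2893 V=7.2893[hold]; j=1 S=81.4700 intr=0.0000 cont=2.6145 V=2.6145[hold]; j=2 S=97.7564 intr=0.0000 cont=0.5931 V=0.5931[hold]  S*(2)=-
k=1: j=0 S=74.3745 intr=0.0000 cont=4.8980 V=4.8980[hold]; j=1 S=89.2424 intr=0.0000 cont=1.5833 V=1.5833[hold]  S*(1)=-
k=0: j=0 S=81.4700 intr=0.0000 cont=3.2038 V=3.2038[hold]  S*(0)=-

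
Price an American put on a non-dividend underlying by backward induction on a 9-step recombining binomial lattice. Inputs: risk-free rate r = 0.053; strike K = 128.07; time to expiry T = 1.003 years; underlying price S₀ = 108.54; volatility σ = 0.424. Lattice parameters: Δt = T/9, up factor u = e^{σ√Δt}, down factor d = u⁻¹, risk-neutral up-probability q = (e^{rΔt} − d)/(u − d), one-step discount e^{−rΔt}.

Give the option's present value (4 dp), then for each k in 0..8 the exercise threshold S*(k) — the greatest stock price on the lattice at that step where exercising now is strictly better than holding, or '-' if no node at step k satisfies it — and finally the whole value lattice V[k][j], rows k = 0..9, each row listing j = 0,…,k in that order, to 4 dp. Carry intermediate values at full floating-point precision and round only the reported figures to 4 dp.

price = 27.7287
boundary = - - - 70.9860 81.7796 70.9860 81.7796 94.2145 108.5400
tree:
27.7287
36.4058 18.8726
46.3494 26.3138 11.2181
57.0840 35.5404 16.8582 5.3786
66.4530 46.2904 24.5834 8.8783 1.7360
74.5854 57.0840 34.5333 14.3403 3.1989 0.2071
81.6446 66.4530 46.2904 22.4968 5.8726 0.4048 0.0000
87.7720 74.5854 57.0840 33.8555 10.7355 0.7916 0.0000 0.0000
93.0907 81.6446 66.4530 46.2904 19.5300 1.5477 0.0000 0.0000 0.0000
97.7074 87.7720 74.5854 57.0840 33.8555 3.0262 0.0000 0.0000 0.0000 0.0000

Δt=0.11144  u=1.15205  d=0.86802  q=0.48553  discount=0.99411
step 9 (expiry): payoffs max(K−S,0) = 97.7074 87.7720 74.5854 57.0840 33.8555 3.0262 0.0000 0.0000 0.0000 0.0000
step 8: (k=8,j=0): S=34.9793, (K−S)⁺=93.0907, hold=92.3364 ⇒ V=93.0907 exercise | (k=8,j=1): S=46.4254, (K−S)⁺=81.6446, hold=80.8903 ⇒ V=81.6446 exercise | (k=8,j=2): S=61.6170, (K−S)⁺=66.4530, hold=65.6988 ⇒ V=66.4530 exercise | (k=8,j=3): S=81.7796, (K−S)⁺=46.2904, hold=45.5361 ⇒ V=46.2904 exercise | (k=8,j=4): S=108.5400, (K−S)⁺=19.5300, hold=18.7758 ⇒ V=19.5300 exercise | (k=8,j=5): S=144.0570, (K−S)⁺=0.0000, hold=1.5477 ⇒ V=1.5477 continue | (k=8,j=6): S=191.1961, (K−S)⁺=0.0000, hold=0.0000 ⇒ V=0.0000 continue | (k=8,j=7): S=253.7602, (K−S)⁺=0.0000, hold=0.0000 ⇒ V=0.0000 continue | (k=8,j=8): S=336.7969, (K−S)⁺=0.0000, hold=0.0000 ⇒ V=0.0000 continue  boundary S*=108.5400
step 7: (k=7,j=0): S=40.2980, (K−S)⁺=87.7720, hold=87.0177 ⇒ V=87.7720 exercise | (k=7,j=1): S=53.4846, (K−S)⁺=74.5854, hold=73.8312 ⇒ V=74.5854 exercise | (k=7,j=2): S=70.9860, (K−S)⁺=57.0840, hold=56.3297 ⇒ V=57.0840 exercise | (k=7,j=3): S=94.2145, (K−S)⁺=33.8555, hold=33.1013 ⇒ V=33.8555 exercise | (k=7,j=4): S=125.0438, (K−S)⁺=3.0262, hold=10.7355 ⇒ V=10.7355 continue | (k=7,j=5): S=165.9612, (K−S)⁺=0.0000, hold=0.7916 ⇒ V=0.7916 continue | (k=7,j=6): S=220.2679, (K−S)⁺=0.0000, hold=0.0000 ⇒ V=0.0000 continue | (k=7,j=7): S=292.3451, (K−S)⁺=0.0000, hold=0.0000 ⇒ V=0.0000 continue  boundary S*=94.2145
step 6: (k=6,j=0): S=46.4254, (K−S)⁺=81.6446, hold=80.8903 ⇒ V=81.6446 exercise | (k=6,j=1): S=61.6170, (K−S)⁺=66.4530, hold=65.6988 ⇒ V=66.4530 exercise | (k=6,j=2): S=81.7796, (K−S)⁺=46.2904, hold=45.5361 ⇒ V=46.2904 exercise | (k=6,j=3): S=108.5400, (K−S)⁺=19.5300, hold=22.4968 ⇒ V=22.4968 continue | (k=6,j=4): S=144.0570, (K−S)⁺=0.0000, hold=5.8726 ⇒ V=5.8726 continue | (k=6,j=5): S=191.1961, (K−S)⁺=0.0000, hold=0.4048 ⇒ V=0.4048 continue | (k=6,j=6): S=253.7602, (K−S)⁺=0.0000, hold=0.0000 ⇒ V=0.0000 continue  boundary S*=81.7796
step 5: (k=5,j=0): S=53.4846, (K−S)⁺=74.5854, hold=73.8312 ⇒ V=74.5854 exercise | (k=5,j=1): S=70.9860, (K−S)⁺=57.0840, hold=56.3297 ⇒ V=57.0840 exercise | (k=5,j=2): S=94.2145, (K−S)⁺=33.8555, hold=34.5333 ⇒ V=34.5333 continue | (k=5,j=3): S=125.0438, (K−S)⁺=3.0262, hold=14.3403 ⇒ V=14.3403 continue | (k=5,j=4): S=165.9612, (K−S)⁺=0.0000, hold=3.1989 ⇒ V=3.1989 continue | (k=5,j=5): S=220.2679, (K−S)⁺=0.0000, hold=0.2071 ⇒ V=0.2071 continue  boundary S*=70.9860
step 4: (k=4,j=0): S=61.6170, (K−S)⁺=66.4530, hold=65.6988 ⇒ V=66.4530 exercise | (k=4,j=1): S=81.7796, (K−S)⁺=46.2904, hold=45.8633 ⇒ V=46.2904 exercise | (k=4,j=2): S=108.5400, (K−S)⁺=19.5300, hold=24.5834 ⇒ V=24.5834 continue | (k=4,j=3): S=144.0570, (K−S)⁺=0.0000, hold=8.8783 ⇒ V=8.8783 continue | (k=4,j=4): S=191.1961, (K−S)⁺=0.0000, hold=1.7360 ⇒ V=1.7360 continue  boundary S*=81.7796
step 3: (k=3,j=0): S=70.9860, (K−S)⁺=57.0840, hold=56.3297 ⇒ V=57.0840 exercise | (k=3,j=1): S=94.2145, (K−S)⁺=33.8555, hold=35.5404 ⇒ V=35.5404 continue | (k=3,j=2): S=125.0438, (K−S)⁺=3.0262, hold=16.8582 ⇒ V=16.8582 continue | (k=3,j=3): S=165.9612, (K−S)⁺=0.0000, hold=5.3786 ⇒ V=5.3786 continue  boundary S*=70.9860
step 2: (k=2,j=0): S=81.7796, (K−S)⁺=46.2904, hold=46.3494 ⇒ V=46.3494 continue | (k=2,j=1): S=108.5400, (K−S)⁺=19.5300, hold=26.3138 ⇒ V=26.3138 continue | (k=2,j=2): S=144.0570, (K−S)⁺=0.0000, hold=11.2181 ⇒ V=11.2181 continue  boundary S*=-
step 1: (k=1,j=0): S=94.2145, (K−S)⁺=33.8555, hold=36.4058 ⇒ V=36.4058 continue | (k=1,j=1): S=125.0438, (K−S)⁺=3.0262, hold=18.8726 ⇒ V=18.8726 continue  boundary S*=-
step 0: (k=0,j=0): S=108.5400, (K−S)⁺=19.5300, hold=27.7287 ⇒ V=27.7287 continue  boundary S*=-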